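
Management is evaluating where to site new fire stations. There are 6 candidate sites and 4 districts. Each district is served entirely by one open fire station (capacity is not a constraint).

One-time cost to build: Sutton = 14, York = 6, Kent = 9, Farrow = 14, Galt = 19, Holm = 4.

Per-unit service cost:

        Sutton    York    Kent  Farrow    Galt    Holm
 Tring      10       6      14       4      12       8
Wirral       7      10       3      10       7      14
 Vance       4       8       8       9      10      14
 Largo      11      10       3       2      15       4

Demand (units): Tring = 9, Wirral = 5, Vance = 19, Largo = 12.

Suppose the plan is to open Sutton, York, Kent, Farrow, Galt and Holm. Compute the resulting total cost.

Each district is assigned to its cheapest site among the open ones.
{Sutton, York, Kent, Farrow, Galt, Holm}: Tring→Farrow 4·9=36, Wirral→Kent 3·5=15, Vance→Sutton 4·19=76, Largo→Farrow 2·12=24. Service 151; fixed 66; total 217.

Total cost: 217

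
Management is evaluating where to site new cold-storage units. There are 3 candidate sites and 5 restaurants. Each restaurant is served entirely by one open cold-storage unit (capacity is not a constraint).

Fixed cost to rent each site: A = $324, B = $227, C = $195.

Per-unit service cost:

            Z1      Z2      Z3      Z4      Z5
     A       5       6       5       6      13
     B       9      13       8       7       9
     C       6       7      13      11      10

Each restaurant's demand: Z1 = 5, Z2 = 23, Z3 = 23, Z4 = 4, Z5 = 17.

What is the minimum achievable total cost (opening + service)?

For any fixed open set, each restaurant goes to its cheapest open site; total = fixed + service.
{A}: Z1→A 5·5=25, Z2→A 6·23=138, Z3→A 5·23=115, Z4→A 6·4=24, Z5→A 13·17=221. Service 523; fixed 324; total 847.
{C}: service 704 + fixed 195 = 899
{B}: Z1→B 9·5=45, Z2→B 13·23=299, Z3→B 8·23=184, Z4→B 7·4=28, Z5→B 9·17=153. Service 709; fixed 227; total 936.
{A, B, C}: Z1→A 5·5=25, Z2→A 6·23=138, Z3→A 5·23=115, Z4→A 6·4=24, Z5→B 9·17=153. Service 455; fixed 746; total 1201.
(All 7 nonempty subsets were checked; A only is lowest.)

Minimum total cost: 847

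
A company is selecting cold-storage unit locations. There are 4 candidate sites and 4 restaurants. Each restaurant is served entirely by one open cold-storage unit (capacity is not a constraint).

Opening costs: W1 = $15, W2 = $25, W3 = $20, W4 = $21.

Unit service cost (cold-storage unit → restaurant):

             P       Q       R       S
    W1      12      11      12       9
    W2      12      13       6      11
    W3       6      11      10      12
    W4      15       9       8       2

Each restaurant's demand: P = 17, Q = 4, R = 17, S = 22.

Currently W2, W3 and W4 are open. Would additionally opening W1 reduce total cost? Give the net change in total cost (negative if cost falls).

Current service cost with {W2, W3, W4}: 284.
Adding W1: each restaurant re-picks its cheapest; new service cost 284, saving 0.
Extra fixed cost: 15. Net change = 15 − 0 = 15.
(Totals: 350 → 365.)

No — net change +15 (cost rises by 15).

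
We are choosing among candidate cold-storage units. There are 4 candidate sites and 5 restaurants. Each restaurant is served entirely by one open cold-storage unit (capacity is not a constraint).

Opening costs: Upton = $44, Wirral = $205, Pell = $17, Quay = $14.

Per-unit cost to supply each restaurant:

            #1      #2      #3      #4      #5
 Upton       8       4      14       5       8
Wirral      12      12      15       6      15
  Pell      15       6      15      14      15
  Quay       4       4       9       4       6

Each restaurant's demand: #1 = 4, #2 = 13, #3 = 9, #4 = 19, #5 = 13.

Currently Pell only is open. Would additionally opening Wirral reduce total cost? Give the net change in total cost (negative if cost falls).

No — net change +41 (cost rises by 41).

Current service cost with {Pell}: 734.
Adding Wirral: each restaurant re-picks its cheapest; new service cost 570, saving 164.
Extra fixed cost: 205. Net change = 205 − 164 = 41.
(Totals: 751 → 792.)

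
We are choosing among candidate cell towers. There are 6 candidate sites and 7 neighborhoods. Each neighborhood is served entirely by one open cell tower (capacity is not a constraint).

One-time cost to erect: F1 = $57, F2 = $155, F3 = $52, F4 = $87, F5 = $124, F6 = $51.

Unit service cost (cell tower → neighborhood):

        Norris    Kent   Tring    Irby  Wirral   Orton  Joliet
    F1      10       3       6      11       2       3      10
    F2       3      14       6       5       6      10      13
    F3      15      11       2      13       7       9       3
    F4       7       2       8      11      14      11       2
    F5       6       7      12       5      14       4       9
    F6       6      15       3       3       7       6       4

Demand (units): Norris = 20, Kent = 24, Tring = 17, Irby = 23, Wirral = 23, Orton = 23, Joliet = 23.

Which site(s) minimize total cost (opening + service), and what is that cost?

Open F1 and F6; minimum total cost 627.

For any fixed open set, each neighborhood goes to its cheapest open site; total = fixed + service.
{F1, F6}: Norris→F6 6·20=120, Kent→F1 3·24=72, Tring→F6 3·17=51, Irby→F6 3·23=69, Wirral→F1 2·23=46, Orton→F1 3·23=69, Joliet→F6 4·23=92. Service 519; fixed 108; total 627.
{F1, F3, F6}: Norris→F6 6·20=120, Kent→F1 3·24=72, Tring→F3 2·17=34, Irby→F6 3·23=69, Wirral→F1 2·23=46, Orton→F1 3·23=69, Joliet→F3 3·23=69. Service 479; fixed 160; total 639.
{F1, F4, F6}: service 449 + fixed 195 = 644
{F1, F2, F3, F4, F5, F6}: service 372 + fixed 526 = 898
No other subset beats 627.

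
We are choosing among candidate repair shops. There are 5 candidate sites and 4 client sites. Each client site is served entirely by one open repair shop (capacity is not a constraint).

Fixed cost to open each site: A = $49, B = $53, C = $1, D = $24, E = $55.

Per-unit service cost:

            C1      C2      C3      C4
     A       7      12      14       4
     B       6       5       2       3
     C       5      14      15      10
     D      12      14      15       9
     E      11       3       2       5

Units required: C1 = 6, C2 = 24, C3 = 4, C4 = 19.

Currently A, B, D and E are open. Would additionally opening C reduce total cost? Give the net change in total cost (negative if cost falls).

Current service cost with {A, B, D, E}: 173.
Adding C: each client site re-picks its cheapest; new service cost 167, saving 6.
Extra fixed cost: 1. Net change = 1 − 6 = -5.
(Totals: 354 → 349.)

Yes — net change −5 (cost falls by 5).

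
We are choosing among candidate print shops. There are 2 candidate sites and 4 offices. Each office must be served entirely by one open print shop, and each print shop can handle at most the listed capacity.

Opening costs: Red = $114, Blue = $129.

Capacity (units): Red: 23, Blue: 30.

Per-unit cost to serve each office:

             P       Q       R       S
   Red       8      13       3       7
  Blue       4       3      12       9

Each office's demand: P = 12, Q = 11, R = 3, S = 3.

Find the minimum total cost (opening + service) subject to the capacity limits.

Open {Blue}: P→Blue 4·12=48, Q→Blue 3·11=33, R→Blue 12·3=36, S→Blue 9·3=27.
Loads: Blue carries 29/30. Service 144; fixed 129; total 273.
Next best feasible plan costs 354.

Minimum total cost: 273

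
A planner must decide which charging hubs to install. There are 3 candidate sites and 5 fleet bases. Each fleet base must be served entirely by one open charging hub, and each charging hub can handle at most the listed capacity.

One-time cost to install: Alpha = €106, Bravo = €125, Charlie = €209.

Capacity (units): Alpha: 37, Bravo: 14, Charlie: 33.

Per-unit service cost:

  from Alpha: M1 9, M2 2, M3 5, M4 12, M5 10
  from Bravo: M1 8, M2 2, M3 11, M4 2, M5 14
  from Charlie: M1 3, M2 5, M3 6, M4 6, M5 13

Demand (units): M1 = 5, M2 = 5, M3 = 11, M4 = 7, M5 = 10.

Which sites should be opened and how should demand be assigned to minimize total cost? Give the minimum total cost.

Minimum total cost: 450

Open {Alpha, Bravo}: M1→Bravo 8·5=40, M2→Alpha 2·5=10, M3→Alpha 5·11=55, M4→Bravo 2·7=14, M5→Alpha 10·10=100.
Loads: Alpha carries 26/37, Bravo carries 12/14. Service 219; fixed 231; total 450.
Next best feasible plan costs 455.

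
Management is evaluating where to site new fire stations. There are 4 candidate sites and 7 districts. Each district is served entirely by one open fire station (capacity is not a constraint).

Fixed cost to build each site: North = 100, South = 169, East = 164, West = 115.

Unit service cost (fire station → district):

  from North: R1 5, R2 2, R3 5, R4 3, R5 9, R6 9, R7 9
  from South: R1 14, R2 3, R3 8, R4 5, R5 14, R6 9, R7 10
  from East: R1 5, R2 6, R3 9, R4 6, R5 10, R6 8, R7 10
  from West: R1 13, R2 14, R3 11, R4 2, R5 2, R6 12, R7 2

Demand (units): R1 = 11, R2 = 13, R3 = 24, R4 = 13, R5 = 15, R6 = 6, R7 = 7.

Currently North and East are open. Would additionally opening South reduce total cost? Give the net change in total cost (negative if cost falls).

No — net change +169 (cost rises by 169).

Current service cost with {North, East}: 486.
Adding South: each district re-picks its cheapest; new service cost 486, saving 0.
Extra fixed cost: 169. Net change = 169 − 0 = 169.
(Totals: 750 → 919.)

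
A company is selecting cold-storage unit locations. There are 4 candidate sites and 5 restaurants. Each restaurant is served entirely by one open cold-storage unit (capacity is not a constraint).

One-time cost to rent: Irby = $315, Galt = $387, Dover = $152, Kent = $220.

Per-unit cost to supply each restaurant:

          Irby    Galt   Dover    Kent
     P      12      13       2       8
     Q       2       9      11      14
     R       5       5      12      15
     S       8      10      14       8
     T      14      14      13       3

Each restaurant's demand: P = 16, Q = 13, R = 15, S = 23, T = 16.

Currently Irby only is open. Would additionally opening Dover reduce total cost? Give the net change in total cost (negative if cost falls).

Yes — net change −24 (cost falls by 24).

Current service cost with {Irby}: 701.
Adding Dover: each restaurant re-picks its cheapest; new service cost 525, saving 176.
Extra fixed cost: 152. Net change = 152 − 176 = -24.
(Totals: 1016 → 992.)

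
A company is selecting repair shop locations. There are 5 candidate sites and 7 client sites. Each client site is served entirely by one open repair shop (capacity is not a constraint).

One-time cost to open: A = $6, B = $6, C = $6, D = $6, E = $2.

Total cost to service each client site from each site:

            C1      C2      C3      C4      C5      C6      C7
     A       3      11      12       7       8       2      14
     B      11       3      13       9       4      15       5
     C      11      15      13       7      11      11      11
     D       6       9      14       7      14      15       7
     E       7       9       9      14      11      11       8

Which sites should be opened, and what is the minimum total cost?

For any fixed open set, each client site goes to its cheapest open site; total = fixed + service.
{A, B, E}: C1→A 3, C2→B 3, C3→E 9, C4→A 7, C5→B 4, C6→A 2, C7→B 5. Service 33; fixed 14; total 47.
{A, B}: service 36 + fixed 12 = 48
{A, B, C, E}: C1→A 3, C2→B 3, C3→E 9, C4→A 7, C5→B 4, C6→A 2, C7→B 5. Service 33; fixed 20; total 53.
{A, B, C, D, E}: C1→A 3, C2→B 3, C3→E 9, C4→A 7, C5→B 4, C6→A 2, C7→B 5. Service 33; fixed 26; total 59.
No other subset beats 47.

Open A, B and E; minimum total cost 47.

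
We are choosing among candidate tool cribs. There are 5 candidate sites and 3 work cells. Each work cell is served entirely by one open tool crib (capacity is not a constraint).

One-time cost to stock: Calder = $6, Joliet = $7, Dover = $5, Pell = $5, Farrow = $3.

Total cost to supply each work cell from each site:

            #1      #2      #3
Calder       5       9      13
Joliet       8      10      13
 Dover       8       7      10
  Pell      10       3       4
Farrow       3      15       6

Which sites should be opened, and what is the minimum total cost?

For any fixed open set, each work cell goes to its cheapest open site; total = fixed + service.
{Pell, Farrow}: #1→Farrow 3, #2→Pell 3, #3→Pell 4. Service 10; fixed 8; total 18.
{Pell}: service 17 + fixed 5 = 22
{Calder, Pell}: service 12 + fixed 11 = 23
{Calder, Joliet, Dover, Pell, Farrow}: service 10 + fixed 26 = 36
No other subset beats 18.

Open Pell and Farrow; minimum total cost 18.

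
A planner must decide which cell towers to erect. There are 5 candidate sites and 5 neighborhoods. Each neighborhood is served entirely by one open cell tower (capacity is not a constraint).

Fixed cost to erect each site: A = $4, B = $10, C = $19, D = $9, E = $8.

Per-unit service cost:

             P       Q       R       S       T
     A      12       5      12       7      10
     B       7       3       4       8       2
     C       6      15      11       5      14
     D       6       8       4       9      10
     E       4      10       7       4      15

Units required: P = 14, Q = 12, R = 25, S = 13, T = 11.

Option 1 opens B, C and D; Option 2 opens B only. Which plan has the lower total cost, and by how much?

Option 1 is cheaper by 25.

Option 1: {B, C, D}: P→C 6·14=84, Q→B 3·12=36, R→B 4·25=100, S→C 5·13=65, T→B 2·11=22. Service 307; fixed 38; total 345.
Option 2: {B}: P→B 7·14=98, Q→B 3·12=36, R→B 4·25=100, S→B 8·13=104, T→B 2·11=22. Service 360; fixed 10; total 370.
Difference: |345 − 370| = 25.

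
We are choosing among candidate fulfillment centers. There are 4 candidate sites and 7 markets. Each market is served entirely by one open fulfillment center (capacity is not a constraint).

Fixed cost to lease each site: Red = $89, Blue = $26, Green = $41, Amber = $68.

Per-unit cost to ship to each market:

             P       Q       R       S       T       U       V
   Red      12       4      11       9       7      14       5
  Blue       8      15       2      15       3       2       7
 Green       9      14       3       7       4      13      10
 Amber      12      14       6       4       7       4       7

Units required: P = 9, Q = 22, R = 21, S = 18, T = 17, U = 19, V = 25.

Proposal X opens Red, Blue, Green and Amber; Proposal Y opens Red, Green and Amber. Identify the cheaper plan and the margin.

Proposal X is cheaper by 59.

Proposal X: {Red, Blue, Green, Amber}: P→Blue 8·9=72, Q→Red 4·22=88, R→Blue 2·21=42, S→Amber 4·18=72, T→Blue 3·17=51, U→Blue 2·19=38, V→Red 5·25=125. Service 488; fixed 224; total 712.
Proposal Y: {Red, Green, Amber}: P→Green 9·9=81, Q→Red 4·22=88, R→Green 3·21=63, S→Amber 4·18=72, T→Green 4·17=68, U→Amber 4·19=76, V→Red 5·25=125. Service 573; fixed 198; total 771.
Difference: |712 − 771| = 59.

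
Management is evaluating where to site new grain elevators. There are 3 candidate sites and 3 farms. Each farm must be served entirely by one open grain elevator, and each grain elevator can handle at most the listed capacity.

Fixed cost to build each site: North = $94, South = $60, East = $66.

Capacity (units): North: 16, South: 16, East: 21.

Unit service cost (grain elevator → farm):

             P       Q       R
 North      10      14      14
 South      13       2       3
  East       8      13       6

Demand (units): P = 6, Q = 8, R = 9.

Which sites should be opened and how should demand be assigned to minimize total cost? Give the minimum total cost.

Minimum total cost: 244

Open {South, East}: P→East 8·6=48, Q→South 2·8=16, R→East 6·9=54.
Loads: South carries 8/16, East carries 15/21. Service 118; fixed 126; total 244.
Next best feasible plan costs 274.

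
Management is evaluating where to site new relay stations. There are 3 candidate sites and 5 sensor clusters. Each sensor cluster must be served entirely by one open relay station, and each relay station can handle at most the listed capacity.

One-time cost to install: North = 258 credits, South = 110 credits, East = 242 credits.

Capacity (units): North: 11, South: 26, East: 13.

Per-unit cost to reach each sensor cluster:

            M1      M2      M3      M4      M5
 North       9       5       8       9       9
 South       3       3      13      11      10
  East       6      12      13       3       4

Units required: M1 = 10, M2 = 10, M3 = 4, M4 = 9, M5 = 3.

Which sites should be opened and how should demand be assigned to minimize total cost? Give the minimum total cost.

Minimum total cost: 503

Open {South, East}: M1→South 3·10=30, M2→South 3·10=30, M3→South 13·4=52, M4→East 3·9=27, M5→East 4·3=12.
Loads: South carries 24/26, East carries 12/13. Service 151; fixed 352; total 503.
Next best feasible plan costs 521.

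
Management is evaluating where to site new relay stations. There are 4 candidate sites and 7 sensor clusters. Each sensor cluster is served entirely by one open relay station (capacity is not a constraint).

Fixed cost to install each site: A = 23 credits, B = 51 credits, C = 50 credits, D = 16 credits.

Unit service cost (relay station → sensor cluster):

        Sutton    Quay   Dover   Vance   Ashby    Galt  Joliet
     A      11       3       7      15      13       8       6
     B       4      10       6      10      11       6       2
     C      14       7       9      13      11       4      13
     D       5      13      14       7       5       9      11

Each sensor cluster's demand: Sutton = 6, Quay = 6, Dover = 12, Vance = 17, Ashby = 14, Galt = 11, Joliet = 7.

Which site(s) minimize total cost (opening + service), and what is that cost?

Open A, B and D; minimum total cost 473.

For any fixed open set, each sensor cluster goes to its cheapest open site; total = fixed + service.
{A, B, D}: Sutton→B 4·6=24, Quay→A 3·6=18, Dover→B 6·12=72, Vance→D 7·17=119, Ashby→D 5·14=70, Galt→B 6·11=66, Joliet→B 2·7=14. Service 383; fixed 90; total 473.
{A, D}: service 451 + fixed 39 = 490
{B, D}: service 425 + fixed 67 = 492
{A, B, C, D}: service 361 + fixed 140 = 501
No other subset beats 473.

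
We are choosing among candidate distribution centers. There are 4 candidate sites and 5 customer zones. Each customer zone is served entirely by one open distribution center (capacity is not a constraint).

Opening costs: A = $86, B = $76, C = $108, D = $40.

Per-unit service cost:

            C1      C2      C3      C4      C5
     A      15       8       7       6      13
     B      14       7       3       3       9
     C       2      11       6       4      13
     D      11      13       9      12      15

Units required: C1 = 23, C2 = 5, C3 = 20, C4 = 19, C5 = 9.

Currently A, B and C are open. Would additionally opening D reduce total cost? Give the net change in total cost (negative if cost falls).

No — net change +40 (cost rises by 40).

Current service cost with {A, B, C}: 279.
Adding D: each customer zone re-picks its cheapest; new service cost 279, saving 0.
Extra fixed cost: 40. Net change = 40 − 0 = 40.
(Totals: 549 → 589.)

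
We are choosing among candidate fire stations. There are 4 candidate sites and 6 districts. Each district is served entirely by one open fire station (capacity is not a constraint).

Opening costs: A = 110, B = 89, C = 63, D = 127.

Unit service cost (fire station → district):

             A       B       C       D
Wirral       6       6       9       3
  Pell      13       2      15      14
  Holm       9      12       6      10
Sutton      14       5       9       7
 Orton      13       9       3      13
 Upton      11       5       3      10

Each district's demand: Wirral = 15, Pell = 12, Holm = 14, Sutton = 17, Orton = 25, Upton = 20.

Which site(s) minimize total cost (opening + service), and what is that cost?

Open B and C; minimum total cost 570.

For any fixed open set, each district goes to its cheapest open site; total = fixed + service.
{B, C}: Wirral→B 6·15=90, Pell→B 2·12=24, Holm→C 6·14=84, Sutton→B 5·17=85, Orton→C 3·25=75, Upton→C 3·20=60. Service 418; fixed 152; total 570.
{B, C, D}: service 373 + fixed 279 = 652
{A, B, C}: service 418 + fixed 262 = 680
{A, B, C, D}: service 373 + fixed 389 = 762
No other subset beats 570.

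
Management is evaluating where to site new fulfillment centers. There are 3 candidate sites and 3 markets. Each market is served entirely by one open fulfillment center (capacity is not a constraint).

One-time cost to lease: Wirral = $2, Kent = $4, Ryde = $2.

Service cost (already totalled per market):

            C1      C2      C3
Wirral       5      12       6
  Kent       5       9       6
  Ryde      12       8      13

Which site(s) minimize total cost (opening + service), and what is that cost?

For any fixed open set, each market goes to its cheapest open site; total = fixed + service.
{Wirral, Ryde}: C1→Wirral 5, C2→Ryde 8, C3→Wirral 6. Service 19; fixed 4; total 23.
{Kent}: service 20 + fixed 4 = 24
{Wirral}: C1→Wirral 5, C2→Wirral 12, C3→Wirral 6. Service 23; fixed 2; total 25.
{Wirral, Kent, Ryde}: service 19 + fixed 8 = 27
No other subset beats 23.

Open Wirral and Ryde; minimum total cost 23.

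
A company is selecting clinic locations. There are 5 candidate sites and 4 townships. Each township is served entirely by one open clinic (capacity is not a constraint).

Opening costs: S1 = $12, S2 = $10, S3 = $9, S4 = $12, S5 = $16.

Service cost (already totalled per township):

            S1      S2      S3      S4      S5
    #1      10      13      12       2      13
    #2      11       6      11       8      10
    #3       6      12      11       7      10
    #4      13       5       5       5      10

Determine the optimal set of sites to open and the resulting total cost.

Open S4 only; minimum total cost 34.

For any fixed open set, each township goes to its cheapest open site; total = fixed + service.
{S4}: #1→S4 2, #2→S4 8, #3→S4 7, #4→S4 5. Service 22; fixed 12; total 34.
{S2, S4}: service 20 + fixed 22 = 42
{S3, S4}: service 22 + fixed 21 = 43
{S1, S2, S3, S4, S5}: service 19 + fixed 59 = 78
No other subset beats 34.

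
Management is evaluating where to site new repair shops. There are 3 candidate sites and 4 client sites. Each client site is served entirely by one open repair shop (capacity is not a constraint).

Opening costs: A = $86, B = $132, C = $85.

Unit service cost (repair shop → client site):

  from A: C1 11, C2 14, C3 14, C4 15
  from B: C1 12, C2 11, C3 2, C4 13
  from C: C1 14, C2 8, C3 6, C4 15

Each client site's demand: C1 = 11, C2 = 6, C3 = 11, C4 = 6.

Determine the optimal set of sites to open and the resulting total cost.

Open B only; minimum total cost 430.

For any fixed open set, each client site goes to its cheapest open site; total = fixed + service.
{B}: C1→B 12·11=132, C2→B 11·6=66, C3→B 2·11=22, C4→B 13·6=78. Service 298; fixed 132; total 430.
{C}: service 358 + fixed 85 = 443
{A, C}: C1→A 11·11=121, C2→C 8·6=48, C3→C 6·11=66, C4→A 15·6=90. Service 325; fixed 171; total 496.
{A, B, C}: C1→A 11·11=121, C2→C 8·6=48, C3→B 2·11=22, C4→B 13·6=78. Service 269; fixed 303; total 572.
(All 7 nonempty subsets were checked; B only is lowest.)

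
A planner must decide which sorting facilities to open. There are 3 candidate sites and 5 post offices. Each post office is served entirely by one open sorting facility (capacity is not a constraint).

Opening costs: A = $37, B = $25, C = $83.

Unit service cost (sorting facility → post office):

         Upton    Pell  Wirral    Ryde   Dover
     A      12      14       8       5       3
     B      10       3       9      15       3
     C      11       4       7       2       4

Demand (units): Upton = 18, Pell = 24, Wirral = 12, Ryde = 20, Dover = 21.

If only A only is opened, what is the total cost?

Total cost: 848

Each post office is assigned to its cheapest site among the open ones.
{A}: Upton→A 12·18=216, Pell→A 14·24=336, Wirral→A 8·12=96, Ryde→A 5·20=100, Dover→A 3·21=63. Service 811; fixed 37; total 848.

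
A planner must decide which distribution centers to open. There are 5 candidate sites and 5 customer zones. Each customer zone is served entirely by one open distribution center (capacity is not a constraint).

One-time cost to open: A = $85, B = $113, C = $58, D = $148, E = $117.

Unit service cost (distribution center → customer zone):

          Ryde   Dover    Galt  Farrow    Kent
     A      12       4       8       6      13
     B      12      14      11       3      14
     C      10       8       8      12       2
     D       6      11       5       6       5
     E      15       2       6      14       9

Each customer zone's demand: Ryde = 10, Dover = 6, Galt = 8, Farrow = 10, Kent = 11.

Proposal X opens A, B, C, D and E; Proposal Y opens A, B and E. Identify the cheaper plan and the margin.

Proposal Y is cheaper by 61.

Proposal X: {A, B, C, D, E}: Ryde→D 6·10=60, Dover→E 2·6=12, Galt→D 5·8=40, Farrow→B 3·10=30, Kent→C 2·11=22. Service 164; fixed 521; total 685.
Proposal Y: {A, B, E}: Ryde→A 12·10=120, Dover→E 2·6=12, Galt→E 6·8=48, Farrow→B 3·10=30, Kent→E 9·11=99. Service 309; fixed 315; total 624.
Difference: |685 − 624| = 61.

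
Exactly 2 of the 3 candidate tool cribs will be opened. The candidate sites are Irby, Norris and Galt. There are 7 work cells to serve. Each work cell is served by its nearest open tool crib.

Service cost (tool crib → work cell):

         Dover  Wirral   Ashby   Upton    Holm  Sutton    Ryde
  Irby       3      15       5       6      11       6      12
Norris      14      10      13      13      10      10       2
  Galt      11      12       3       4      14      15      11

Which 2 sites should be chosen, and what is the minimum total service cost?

With exactly 2 open, each work cell uses its cheapest among the chosen.
{Irby, Norris}: Dover→Irby 3, Wirral→Norris 10, Ashby→Irby 5, Upton→Irby 6, Holm→Norris 10, Sutton→Irby 6, Ryde→Norris 2. Service cost 42.
{Irby, Galt}: service cost 50
{Norris, Galt}: service cost 50
Among all 3 size-2 choices, {Irby, Norris} is lowest.

Choose Irby and Norris; total service cost 42.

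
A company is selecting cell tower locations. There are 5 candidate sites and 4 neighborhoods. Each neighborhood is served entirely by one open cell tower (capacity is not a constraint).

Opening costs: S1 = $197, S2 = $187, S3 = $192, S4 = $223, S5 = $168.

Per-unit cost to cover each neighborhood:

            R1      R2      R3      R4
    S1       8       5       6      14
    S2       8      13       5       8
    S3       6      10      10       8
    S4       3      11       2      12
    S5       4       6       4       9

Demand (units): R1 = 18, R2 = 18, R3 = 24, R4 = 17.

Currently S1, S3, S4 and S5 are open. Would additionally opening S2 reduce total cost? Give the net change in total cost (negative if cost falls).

Current service cost with {S1, S3, S4, S5}: 328.
Adding S2: each neighborhood re-picks its cheapest; new service cost 328, saving 0.
Extra fixed cost: 187. Net change = 187 − 0 = 187.
(Totals: 1108 → 1295.)

No — net change +187 (cost rises by 187).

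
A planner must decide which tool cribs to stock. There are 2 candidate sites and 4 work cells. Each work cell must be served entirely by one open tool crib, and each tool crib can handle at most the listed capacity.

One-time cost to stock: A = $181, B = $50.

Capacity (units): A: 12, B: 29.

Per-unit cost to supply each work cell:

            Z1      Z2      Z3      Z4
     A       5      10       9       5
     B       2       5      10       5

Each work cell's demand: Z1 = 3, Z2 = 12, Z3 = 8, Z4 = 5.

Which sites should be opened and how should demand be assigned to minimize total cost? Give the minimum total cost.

Minimum total cost: 221

Open {B}: Z1→B 2·3=6, Z2→B 5·12=60, Z3→B 10·8=80, Z4→B 5·5=25.
Loads: B carries 28/29. Service 171; fixed 50; total 221.
Next best feasible plan costs 394.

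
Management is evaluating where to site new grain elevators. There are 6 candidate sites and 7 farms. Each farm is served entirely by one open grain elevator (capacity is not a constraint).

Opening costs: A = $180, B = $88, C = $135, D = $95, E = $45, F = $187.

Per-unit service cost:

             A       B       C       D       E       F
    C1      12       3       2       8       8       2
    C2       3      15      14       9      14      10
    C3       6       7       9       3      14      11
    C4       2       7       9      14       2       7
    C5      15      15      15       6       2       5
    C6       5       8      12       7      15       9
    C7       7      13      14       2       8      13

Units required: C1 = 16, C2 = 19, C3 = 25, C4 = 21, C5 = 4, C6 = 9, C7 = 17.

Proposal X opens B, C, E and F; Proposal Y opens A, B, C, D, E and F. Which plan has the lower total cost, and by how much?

Proposal X: {B, C, E, F}: C1→C 2·16=32, C2→F 10·19=190, C3→B 7·25=175, C4→E 2·21=42, C5→E 2·4=8, C6→B 8·9=72, C7→E 8·17=136. Service 655; fixed 455; total 1110.
Proposal Y: {A, B, C, D, E, F}: C1→C 2·16=32, C2→A 3·19=57, C3→D 3·25=75, C4→A 2·21=42, C5→E 2·4=8, C6→A 5·9=45, C7→D 2·17=34. Service 293; fixed 730; total 1023.
Difference: |1110 − 1023| = 87.

Proposal Y is cheaper by 87.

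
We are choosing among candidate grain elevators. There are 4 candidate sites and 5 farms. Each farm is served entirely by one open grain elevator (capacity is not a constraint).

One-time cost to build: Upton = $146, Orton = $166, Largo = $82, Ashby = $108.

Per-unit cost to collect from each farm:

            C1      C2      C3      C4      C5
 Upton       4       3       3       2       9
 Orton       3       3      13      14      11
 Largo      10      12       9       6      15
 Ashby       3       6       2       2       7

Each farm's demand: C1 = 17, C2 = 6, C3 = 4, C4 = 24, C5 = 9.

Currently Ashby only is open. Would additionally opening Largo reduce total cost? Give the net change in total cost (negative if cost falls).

No — net change +82 (cost rises by 82).

Current service cost with {Ashby}: 206.
Adding Largo: each farm re-picks its cheapest; new service cost 206, saving 0.
Extra fixed cost: 82. Net change = 82 − 0 = 82.
(Totals: 314 → 396.)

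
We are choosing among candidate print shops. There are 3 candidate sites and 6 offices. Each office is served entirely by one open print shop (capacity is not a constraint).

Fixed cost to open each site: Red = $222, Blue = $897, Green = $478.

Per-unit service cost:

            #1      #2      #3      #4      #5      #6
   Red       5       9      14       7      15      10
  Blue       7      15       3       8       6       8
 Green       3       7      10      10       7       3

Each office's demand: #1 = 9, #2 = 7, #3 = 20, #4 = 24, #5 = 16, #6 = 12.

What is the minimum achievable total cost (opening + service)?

Minimum total cost: 1138

For any fixed open set, each office goes to its cheapest open site; total = fixed + service.
{Red}: #1→Red 5·9=45, #2→Red 9·7=63, #3→Red 14·20=280, #4→Red 7·24=168, #5→Red 15·16=240, #6→Red 10·12=120. Service 916; fixed 222; total 1138.
{Green}: #1→Green 3·9=27, #2→Green 7·7=49, #3→Green 10·20=200, #4→Green 10·24=240, #5→Green 7·16=112, #6→Green 3·12=36. Service 664; fixed 478; total 1142.
{Red, Green}: service 592 + fixed 700 = 1292
{Red, Blue, Green}: service 436 + fixed 1597 = 2033
No other subset beats 1138.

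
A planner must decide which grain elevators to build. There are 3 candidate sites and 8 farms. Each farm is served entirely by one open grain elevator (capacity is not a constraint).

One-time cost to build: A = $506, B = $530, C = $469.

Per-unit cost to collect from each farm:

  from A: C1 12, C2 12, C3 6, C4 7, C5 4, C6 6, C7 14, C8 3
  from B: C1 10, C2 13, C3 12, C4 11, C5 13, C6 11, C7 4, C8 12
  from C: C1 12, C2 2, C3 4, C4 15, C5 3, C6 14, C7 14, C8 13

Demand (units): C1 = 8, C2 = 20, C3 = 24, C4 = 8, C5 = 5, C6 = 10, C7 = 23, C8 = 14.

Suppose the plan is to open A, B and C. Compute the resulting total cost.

Each farm is assigned to its cheapest site among the open ones.
{A, B, C}: C1→B 10·8=80, C2→C 2·20=40, C3→C 4·24=96, C4→A 7·8=56, C5→C 3·5=15, C6→A 6·10=60, C7→B 4·23=92, C8→A 3·14=42. Service 481; fixed 1505; total 1986.

Total cost: 1986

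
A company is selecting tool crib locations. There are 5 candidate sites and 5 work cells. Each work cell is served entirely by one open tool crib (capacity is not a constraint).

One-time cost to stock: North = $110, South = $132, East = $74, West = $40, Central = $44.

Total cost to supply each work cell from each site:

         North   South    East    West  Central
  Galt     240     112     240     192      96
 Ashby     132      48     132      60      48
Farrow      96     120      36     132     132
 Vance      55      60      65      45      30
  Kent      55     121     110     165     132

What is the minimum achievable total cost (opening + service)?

Minimum total cost: 438

For any fixed open set, each work cell goes to its cheapest open site; total = fixed + service.
{East, Central}: Galt→Central 96, Ashby→Central 48, Farrow→East 36, Vance→Central 30, Kent→East 110. Service 320; fixed 118; total 438.
{East, West, Central}: service 320 + fixed 158 = 478
{North, Central}: Galt→Central 96, Ashby→Central 48, Farrow→North 96, Vance→Central 30, Kent→North 55. Service 325; fixed 154; total 479.
{North, South, East, West, Central}: service 265 + fixed 400 = 665
No other subset beats 438.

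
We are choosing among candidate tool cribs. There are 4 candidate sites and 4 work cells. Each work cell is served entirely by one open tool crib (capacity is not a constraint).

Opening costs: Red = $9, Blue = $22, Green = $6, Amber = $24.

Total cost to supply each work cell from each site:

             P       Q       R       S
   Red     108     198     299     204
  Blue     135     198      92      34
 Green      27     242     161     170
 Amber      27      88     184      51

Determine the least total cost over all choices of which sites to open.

For any fixed open set, each work cell goes to its cheapest open site; total = fixed + service.
{Blue, Amber}: P→Amber 27, Q→Amber 88, R→Blue 92, S→Blue 34. Service 241; fixed 46; total 287.
{Blue, Green, Amber}: service 241 + fixed 52 = 293
{Red, Blue, Amber}: service 241 + fixed 55 = 296
{Red, Blue, Green, Amber}: service 241 + fixed 61 = 302
(All 15 nonempty subsets were checked; Blue and Amber is lowest.)

Minimum total cost: 287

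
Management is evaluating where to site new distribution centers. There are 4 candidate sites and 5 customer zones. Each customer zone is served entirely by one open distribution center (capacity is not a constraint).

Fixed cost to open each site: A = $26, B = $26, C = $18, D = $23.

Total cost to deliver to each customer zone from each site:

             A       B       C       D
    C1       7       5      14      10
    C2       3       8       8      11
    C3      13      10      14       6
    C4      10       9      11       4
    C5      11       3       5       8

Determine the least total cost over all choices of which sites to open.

For any fixed open set, each customer zone goes to its cheapest open site; total = fixed + service.
{B}: C1→B 5, C2→B 8, C3→B 10, C4→B 9, C5→B 3. Service 35; fixed 26; total 61.
{D}: service 39 + fixed 23 = 62
{A}: C1→A 7, C2→A 3, C3→A 13, C4→A 10, C5→A 11. Service 44; fixed 26; total 70.
{A, B, C, D}: service 21 + fixed 93 = 114
No other subset beats 61.

Minimum total cost: 61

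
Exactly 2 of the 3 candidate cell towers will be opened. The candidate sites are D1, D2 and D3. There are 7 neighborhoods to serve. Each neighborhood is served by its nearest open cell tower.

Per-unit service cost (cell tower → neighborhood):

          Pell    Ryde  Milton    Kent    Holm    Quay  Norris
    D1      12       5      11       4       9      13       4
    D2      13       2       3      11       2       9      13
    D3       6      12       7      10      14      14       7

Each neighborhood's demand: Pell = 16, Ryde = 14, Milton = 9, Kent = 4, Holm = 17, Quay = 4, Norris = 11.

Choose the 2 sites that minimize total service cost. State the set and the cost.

With exactly 2 open, each neighborhood uses its cheapest among the chosen.
{D2, D3}: Pell→D3 6·16=96, Ryde→D2 2·14=28, Milton→D2 3·9=27, Kent→D3 10·4=40, Holm→D2 2·17=34, Quay→D2 9·4=36, Norris→D3 7·11=77. Service cost 338.
{D1, D2}: service cost 377
{D1, D3}: service cost 494
Among all 3 size-2 choices, {D2, D3} is lowest.

Choose D2 and D3; total service cost 338.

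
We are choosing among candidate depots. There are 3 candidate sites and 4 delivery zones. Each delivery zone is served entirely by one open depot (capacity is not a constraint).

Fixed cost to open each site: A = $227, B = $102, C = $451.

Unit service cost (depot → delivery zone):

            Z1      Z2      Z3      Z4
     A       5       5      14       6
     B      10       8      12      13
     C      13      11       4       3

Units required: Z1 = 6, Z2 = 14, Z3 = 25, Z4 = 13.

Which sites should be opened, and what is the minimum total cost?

Open B only; minimum total cost 743.

For any fixed open set, each delivery zone goes to its cheapest open site; total = fixed + service.
{B}: Z1→B 10·6=60, Z2→B 8·14=112, Z3→B 12·25=300, Z4→B 13·13=169. Service 641; fixed 102; total 743.
{A}: service 528 + fixed 227 = 755
{A, B}: Z1→A 5·6=30, Z2→A 5·14=70, Z3→B 12·25=300, Z4→A 6·13=78. Service 478; fixed 329; total 807.
{A, B, C}: Z1→A 5·6=30, Z2→A 5·14=70, Z3→C 4·25=100, Z4→C 3·13=39. Service 239; fixed 780; total 1019.
No other subset beats 743.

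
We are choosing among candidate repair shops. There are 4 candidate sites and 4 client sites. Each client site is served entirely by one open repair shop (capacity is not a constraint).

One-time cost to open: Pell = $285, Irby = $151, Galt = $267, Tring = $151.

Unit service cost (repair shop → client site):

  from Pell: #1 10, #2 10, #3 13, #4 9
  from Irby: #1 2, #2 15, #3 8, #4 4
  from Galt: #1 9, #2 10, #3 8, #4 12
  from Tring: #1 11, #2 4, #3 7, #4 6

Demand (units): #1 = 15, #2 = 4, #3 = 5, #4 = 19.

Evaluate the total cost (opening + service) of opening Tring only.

Each client site is assigned to its cheapest site among the open ones.
{Tring}: #1→Tring 11·15=165, #2→Tring 4·4=16, #3→Tring 7·5=35, #4→Tring 6·19=114. Service 330; fixed 151; total 481.

Total cost: 481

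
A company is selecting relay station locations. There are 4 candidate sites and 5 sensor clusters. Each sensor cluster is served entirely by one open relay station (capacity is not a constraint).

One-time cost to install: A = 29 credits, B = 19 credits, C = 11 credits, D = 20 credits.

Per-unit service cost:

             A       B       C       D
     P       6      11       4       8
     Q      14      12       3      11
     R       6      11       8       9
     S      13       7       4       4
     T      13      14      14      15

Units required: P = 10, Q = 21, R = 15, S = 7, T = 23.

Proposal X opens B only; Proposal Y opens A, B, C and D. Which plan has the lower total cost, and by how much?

Proposal Y is cheaper by 318.

Proposal X: {B}: P→B 11·10=110, Q→B 12·21=252, R→B 11·15=165, S→B 7·7=49, T→B 14·23=322. Service 898; fixed 19; total 917.
Proposal Y: {A, B, C, D}: P→C 4·10=40, Q→C 3·21=63, R→A 6·15=90, S→C 4·7=28, T→A 13·23=299. Service 520; fixed 79; total 599.
Difference: |917 − 599| = 318.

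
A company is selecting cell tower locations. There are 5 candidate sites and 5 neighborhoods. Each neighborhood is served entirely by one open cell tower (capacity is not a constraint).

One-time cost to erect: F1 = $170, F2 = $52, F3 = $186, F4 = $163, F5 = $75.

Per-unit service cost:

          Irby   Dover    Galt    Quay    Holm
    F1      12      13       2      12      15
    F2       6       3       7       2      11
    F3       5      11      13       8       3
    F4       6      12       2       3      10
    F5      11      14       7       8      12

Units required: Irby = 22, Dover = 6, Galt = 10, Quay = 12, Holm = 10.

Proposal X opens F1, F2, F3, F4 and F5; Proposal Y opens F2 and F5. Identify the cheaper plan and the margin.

Proposal X: {F1, F2, F3, F4, F5}: Irby→F3 5·22=110, Dover→F2 3·6=18, Galt→F1 2·10=20, Quay→F2 2·12=24, Holm→F3 3·10=30. Service 202; fixed 646; total 848.
Proposal Y: {F2, F5}: Irby→F2 6·22=132, Dover→F2 3·6=18, Galt→F2 7·10=70, Quay→F2 2·12=24, Holm→F2 11·10=110. Service 354; fixed 127; total 481.
Difference: |848 − 481| = 367.

Proposal Y is cheaper by 367.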